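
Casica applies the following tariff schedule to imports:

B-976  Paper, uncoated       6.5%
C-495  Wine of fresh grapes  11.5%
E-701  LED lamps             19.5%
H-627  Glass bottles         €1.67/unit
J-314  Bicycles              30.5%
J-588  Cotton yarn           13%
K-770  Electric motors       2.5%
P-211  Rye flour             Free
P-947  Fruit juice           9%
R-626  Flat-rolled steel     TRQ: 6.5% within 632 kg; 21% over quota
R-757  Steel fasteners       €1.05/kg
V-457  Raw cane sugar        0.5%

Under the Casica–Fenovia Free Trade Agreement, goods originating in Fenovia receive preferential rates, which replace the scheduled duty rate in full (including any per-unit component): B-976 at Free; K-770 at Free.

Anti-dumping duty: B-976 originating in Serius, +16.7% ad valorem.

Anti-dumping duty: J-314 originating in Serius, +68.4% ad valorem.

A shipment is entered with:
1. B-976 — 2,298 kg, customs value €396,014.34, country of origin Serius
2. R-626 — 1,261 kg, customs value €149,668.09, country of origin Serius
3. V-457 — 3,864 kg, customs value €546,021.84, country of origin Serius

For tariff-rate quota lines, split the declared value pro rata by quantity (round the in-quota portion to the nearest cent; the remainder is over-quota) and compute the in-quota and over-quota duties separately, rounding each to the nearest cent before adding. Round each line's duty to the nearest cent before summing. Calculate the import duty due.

Line 1 (B-976, Serius, 2,298 kg, €396,014.34):
Base rate for B-976 is 6.5%.
B-976 has an FTA preferential rate, but origin Serius is not Fenovia; base rate stands.
Additional duty on B-976 from Serius: +16.7%. Applied ad valorem rate: 6.5% + 16.7% = 23.2%.
Duty = €396,014.34 × 23.2% = €91,875.33.
Line 2 (R-626, Serius, 1,261 kg, €149,668.09):
Code R-626 is under a tariff-rate quota (threshold 632 kg). In-quota: 632 kg at 6.5%; over-quota: 629 kg at 21%.
Pro-rata value split: in-quota = €149,668.09 × 632/1,261 = €75,012.08; over-quota = €149,668.09 − €75,012.08 = €74,656.01.
In-quota duty = €75,012.08 × 6.5% = €4,875.79. Over-quota duty = €74,656.01 × 21% = €15,677.76.
Line duty = €4,875.79 + €15,677.76 = €20,553.55.
Line 3 (V-457, Serius, 3,864 kg, €546,021.84):
Base rate for V-457 is 0.5%.
Duty = €546,021.84 × 0.5% = €2,730.11.
Total = €91,875.33 + €20,553.55 + €2,730.11 = €115,158.99.

€115,158.99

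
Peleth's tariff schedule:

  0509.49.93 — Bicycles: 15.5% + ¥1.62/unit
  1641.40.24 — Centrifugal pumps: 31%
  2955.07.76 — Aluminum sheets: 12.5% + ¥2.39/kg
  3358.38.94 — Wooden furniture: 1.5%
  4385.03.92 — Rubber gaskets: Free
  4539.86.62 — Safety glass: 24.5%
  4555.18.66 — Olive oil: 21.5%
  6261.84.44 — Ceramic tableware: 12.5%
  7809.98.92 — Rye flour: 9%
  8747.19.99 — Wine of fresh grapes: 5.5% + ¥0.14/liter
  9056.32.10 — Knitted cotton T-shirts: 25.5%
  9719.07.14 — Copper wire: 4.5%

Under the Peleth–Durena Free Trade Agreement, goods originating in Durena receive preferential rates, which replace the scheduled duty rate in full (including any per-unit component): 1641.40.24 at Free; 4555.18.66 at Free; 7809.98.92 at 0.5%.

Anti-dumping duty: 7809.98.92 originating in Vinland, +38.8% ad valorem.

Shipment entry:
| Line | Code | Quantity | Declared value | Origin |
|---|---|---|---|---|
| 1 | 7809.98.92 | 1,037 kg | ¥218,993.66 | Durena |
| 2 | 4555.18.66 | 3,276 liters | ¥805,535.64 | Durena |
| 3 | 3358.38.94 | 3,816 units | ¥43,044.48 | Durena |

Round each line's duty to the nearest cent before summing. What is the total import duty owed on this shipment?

Line 1 (7809.98.92, Durena, 1,037 kg, ¥218,993.66):
Base rate for 7809.98.92 is 9%.
Origin Durena qualifies under the Peleth–Durena agreement and 7809.98.92 is covered: preferential rate 0.5% applies instead.
The additional-duty order on 7809.98.92 targets Vinland, not Durena; it does not apply.
Duty = ¥218,993.66 × 0.5% = ¥1,094.97.
Line 2 (4555.18.66, Durena, 3,276 liters, ¥805,535.64):
Base rate for 4555.18.66 is 21.5%.
Origin Durena qualifies under the Peleth–Durena agreement and 4555.18.66 is covered: preferential rate Free applies instead.
Duty = ¥805,535.64 × 0% = ¥0.00.
Line 3 (3358.38.94, Durena, 3,816 units, ¥43,044.48):
Base rate for 3358.38.94 is 1.5%.
Origin Durena is the FTA partner but 3358.38.94 is not on the preference list; base rate stands.
Duty = ¥43,044.48 × 1.5% = ¥645.67.
Total = ¥1,094.97 + ¥0.00 + ¥645.67 = ¥1,740.64.

¥1,740.64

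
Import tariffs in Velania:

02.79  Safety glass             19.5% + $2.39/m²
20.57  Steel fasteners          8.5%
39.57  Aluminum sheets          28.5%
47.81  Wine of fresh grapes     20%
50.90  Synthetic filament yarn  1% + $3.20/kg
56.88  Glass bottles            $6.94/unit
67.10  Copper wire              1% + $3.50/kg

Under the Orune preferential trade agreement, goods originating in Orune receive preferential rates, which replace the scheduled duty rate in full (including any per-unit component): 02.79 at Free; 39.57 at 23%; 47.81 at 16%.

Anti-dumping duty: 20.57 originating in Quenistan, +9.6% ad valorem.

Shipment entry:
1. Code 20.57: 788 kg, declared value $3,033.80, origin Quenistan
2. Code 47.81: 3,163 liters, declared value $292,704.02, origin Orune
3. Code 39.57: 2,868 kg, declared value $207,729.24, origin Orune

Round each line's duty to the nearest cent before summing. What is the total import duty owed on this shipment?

Line 1 (20.57, Quenistan, 788 kg, $3,033.80):
Base rate for 20.57 is 8.5%.
Additional duty on 20.57 from Quenistan: +9.6%. Applied ad valorem rate: 8.5% + 9.6% = 18.1%.
Duty = $3,033.80 × 18.1% = $549.12.
Line 2 (47.81, Orune, 3,163 liters, $292,704.02):
Base rate for 47.81 is 20%.
Origin Orune qualifies under the Velania–Orune agreement and 47.81 is covered: preferential rate 16% applies instead.
Duty = $292,704.02 × 16% = $46,832.64.
Line 3 (39.57, Orune, 2,868 kg, $207,729.24):
Base rate for 39.57 is 28.5%.
Origin Orune qualifies under the Velania–Orune agreement and 39.57 is covered: preferential rate 23% applies instead.
Duty = $207,729.24 × 23% = $47,777.73.
Total = $549.12 + $46,832.64 + $47,777.73 = $95,159.49.

$95,159.49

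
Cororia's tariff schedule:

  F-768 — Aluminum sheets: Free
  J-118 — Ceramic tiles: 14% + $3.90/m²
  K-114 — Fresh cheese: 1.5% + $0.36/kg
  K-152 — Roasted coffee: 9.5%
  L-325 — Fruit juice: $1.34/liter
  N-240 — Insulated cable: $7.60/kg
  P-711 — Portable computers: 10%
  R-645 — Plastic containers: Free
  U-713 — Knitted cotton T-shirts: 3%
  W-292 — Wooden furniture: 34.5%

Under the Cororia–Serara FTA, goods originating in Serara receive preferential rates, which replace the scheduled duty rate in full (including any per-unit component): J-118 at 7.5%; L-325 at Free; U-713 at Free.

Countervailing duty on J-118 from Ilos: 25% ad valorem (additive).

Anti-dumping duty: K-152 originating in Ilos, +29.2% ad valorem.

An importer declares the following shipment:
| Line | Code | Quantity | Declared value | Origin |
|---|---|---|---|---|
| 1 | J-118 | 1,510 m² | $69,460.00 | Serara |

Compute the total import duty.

$5,209.50

Line 1 (J-118, Serara, 1,510 m², $69,460.00):
Base rate for J-118 is 14% + $3.90/m².
Origin Serara qualifies under the Cororia–Serara agreement and J-118 is covered: preferential rate 7.5% applies instead.
The additional-duty order on J-118 targets Ilos, not Serara; it does not apply.
Duty = $69,460.00 × 7.5% = $5,209.50.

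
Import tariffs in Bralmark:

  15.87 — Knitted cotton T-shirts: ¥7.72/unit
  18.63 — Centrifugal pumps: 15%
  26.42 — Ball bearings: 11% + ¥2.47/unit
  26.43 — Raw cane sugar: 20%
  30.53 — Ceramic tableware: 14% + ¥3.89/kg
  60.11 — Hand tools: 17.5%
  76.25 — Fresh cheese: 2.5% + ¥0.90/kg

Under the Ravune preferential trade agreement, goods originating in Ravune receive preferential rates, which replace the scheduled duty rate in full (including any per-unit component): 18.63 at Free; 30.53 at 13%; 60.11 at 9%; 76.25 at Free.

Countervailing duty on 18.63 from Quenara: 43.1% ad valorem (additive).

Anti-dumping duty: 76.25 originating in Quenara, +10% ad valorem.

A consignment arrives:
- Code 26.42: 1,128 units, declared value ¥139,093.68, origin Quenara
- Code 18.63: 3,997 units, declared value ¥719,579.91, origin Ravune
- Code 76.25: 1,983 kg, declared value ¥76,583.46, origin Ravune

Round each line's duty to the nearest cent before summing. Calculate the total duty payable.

¥18,086.46

Line 1 (26.42, Quenara, 1,128 units, ¥139,093.68):
Base rate for 26.42 is 11% + ¥2.47/unit.
Duty = ¥139,093.68 × 11% + 1,128 × ¥2.47 = ¥18,086.46.
Line 2 (18.63, Ravune, 3,997 units, ¥719,579.91):
Base rate for 18.63 is 15%.
Origin Ravune qualifies under the Bralmark–Ravune agreement and 18.63 is covered: preferential rate Free applies instead.
The additional-duty order on 18.63 targets Quenara, not Ravune; it does not apply.
Duty = ¥719,579.91 × 0% = ¥0.00.
Line 3 (76.25, Ravune, 1,983 kg, ¥76,583.46):
Base rate for 76.25 is 2.5% + ¥0.90/kg.
Origin Ravune qualifies under the Bralmark–Ravune agreement and 76.25 is covered: preferential rate Free applies instead.
The additional-duty order on 76.25 targets Quenara, not Ravune; it does not apply.
Duty = ¥76,583.46 × 0% = ¥0.00.
Total = ¥18,086.46 + ¥0.00 + ¥0.00 = ¥18,086.46.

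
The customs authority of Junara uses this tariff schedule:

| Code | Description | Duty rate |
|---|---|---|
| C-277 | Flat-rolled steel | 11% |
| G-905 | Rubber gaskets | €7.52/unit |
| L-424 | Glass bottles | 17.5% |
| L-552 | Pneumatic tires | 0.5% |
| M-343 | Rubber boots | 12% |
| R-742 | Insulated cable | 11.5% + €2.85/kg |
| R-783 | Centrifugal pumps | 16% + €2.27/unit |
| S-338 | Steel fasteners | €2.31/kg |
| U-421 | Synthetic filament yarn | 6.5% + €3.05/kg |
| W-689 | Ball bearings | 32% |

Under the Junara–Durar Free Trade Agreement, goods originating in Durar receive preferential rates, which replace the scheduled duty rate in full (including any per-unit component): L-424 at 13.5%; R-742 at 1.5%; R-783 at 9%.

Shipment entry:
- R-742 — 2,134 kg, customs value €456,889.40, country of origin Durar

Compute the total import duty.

Line 1 (R-742, Durar, 2,134 kg, €456,889.40):
Base rate for R-742 is 11.5% + €2.85/kg.
Origin Durar qualifies under the Junara–Durar agreement and R-742 is covered: preferential rate 1.5% applies instead.
Duty = €456,889.40 × 1.5% = €6,853.34.

€6,853.34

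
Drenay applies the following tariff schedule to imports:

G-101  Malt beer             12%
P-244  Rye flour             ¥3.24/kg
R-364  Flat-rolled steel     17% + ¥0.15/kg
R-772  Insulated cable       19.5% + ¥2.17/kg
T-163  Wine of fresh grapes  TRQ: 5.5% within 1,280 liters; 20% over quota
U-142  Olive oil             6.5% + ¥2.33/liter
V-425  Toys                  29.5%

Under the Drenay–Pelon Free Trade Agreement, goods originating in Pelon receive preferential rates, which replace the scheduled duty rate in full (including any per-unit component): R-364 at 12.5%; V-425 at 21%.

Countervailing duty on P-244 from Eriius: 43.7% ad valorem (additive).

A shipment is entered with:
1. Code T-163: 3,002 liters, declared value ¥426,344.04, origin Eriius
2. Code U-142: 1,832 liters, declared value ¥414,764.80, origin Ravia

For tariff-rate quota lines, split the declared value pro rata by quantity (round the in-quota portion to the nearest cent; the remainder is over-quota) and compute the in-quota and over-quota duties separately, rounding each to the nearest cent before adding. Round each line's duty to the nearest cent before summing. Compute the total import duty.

¥90,138.17

Line 1 (T-163, Eriius, 3,002 liters, ¥426,344.04):
Code T-163 is under a tariff-rate quota (threshold 1,280 liters). In-quota: 1,280 liters at 5.5%; over-quota: 1,722 liters at 20%.
Pro-rata value split: in-quota = ¥426,344.04 × 1,280/3,002 = ¥181,785.60; over-quota = ¥426,344.04 − ¥181,785.60 = ¥244,558.44.
In-quota duty = ¥181,785.60 × 5.5% = ¥9,998.21. Over-quota duty = ¥244,558.44 × 20% = ¥48,911.69.
Line duty = ¥9,998.21 + ¥48,911.69 = ¥58,909.90.
Line 2 (U-142, Ravia, 1,832 liters, ¥414,764.80):
Base rate for U-142 is 6.5% + ¥2.33/liter.
Duty = ¥414,764.80 × 6.5% + 1,832 × ¥2.33 = ¥31,228.27.
Total = ¥58,909.90 + ¥31,228.27 = ¥90,138.17.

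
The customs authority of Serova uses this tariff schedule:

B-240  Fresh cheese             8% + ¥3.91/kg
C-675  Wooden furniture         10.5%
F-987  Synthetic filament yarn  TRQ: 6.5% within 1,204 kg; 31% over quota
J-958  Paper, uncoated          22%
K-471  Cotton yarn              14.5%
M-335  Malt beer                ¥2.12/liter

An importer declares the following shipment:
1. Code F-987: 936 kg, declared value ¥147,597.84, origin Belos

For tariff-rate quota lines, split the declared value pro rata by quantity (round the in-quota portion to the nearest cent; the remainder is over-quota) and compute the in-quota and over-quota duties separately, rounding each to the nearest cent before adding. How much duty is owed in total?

Line 1 (F-987, Belos, 936 kg, ¥147,597.84):
Code F-987 is under a tariff-rate quota (threshold 1,204 kg). Quantity 936 kg is within the quota, so the in-quota rate 6.5% applies to the full value.
Duty = ¥147,597.84 × 6.5% = ¥9,593.86.

¥9,593.86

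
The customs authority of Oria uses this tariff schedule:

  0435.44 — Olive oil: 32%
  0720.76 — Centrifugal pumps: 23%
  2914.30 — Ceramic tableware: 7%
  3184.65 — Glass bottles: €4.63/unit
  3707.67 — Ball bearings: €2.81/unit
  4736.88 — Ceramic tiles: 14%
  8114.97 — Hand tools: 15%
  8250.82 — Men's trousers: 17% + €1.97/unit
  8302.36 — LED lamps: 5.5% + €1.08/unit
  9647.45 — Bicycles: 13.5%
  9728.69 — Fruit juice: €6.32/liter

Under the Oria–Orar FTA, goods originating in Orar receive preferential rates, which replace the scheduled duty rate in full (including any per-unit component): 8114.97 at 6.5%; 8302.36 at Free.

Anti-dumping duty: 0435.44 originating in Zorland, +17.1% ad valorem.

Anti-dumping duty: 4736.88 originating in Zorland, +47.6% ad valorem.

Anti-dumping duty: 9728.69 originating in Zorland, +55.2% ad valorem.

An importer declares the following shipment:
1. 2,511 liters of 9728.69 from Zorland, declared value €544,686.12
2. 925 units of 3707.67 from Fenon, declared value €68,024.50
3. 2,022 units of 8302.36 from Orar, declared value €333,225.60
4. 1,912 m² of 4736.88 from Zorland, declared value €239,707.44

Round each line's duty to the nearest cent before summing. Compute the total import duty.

Line 1 (9728.69, Zorland, 2,511 liters, €544,686.12):
Base rate for 9728.69 is €6.32/liter.
Additional duty on 9728.69 from Zorland: +55.2% ad valorem. Applied ad valorem rate = 55.2%.
Duty = €544,686.12 × 55.2% + 2,511 × €6.32 = €316,536.26.
Line 2 (3707.67, Fenon, 925 units, €68,024.50):
Base rate for 3707.67 is €2.81/unit.
Duty = 925 × €2.81 = €2,599.25.
Line 3 (8302.36, Orar, 2,022 units, €333,225.60):
Base rate for 8302.36 is 5.5% + €1.08/unit.
Origin Orar qualifies under the Oria–Orar agreement and 8302.36 is covered: preferential rate Free applies instead.
Duty = €333,225.60 × 0% = €0.00.
Line 4 (4736.88, Zorland, 1,912 m², €239,707.44):
Base rate for 4736.88 is 14%.
Additional duty on 4736.88 from Zorland: +47.6%. Applied ad valorem rate: 14% + 47.6% = 61.6%.
Duty = €239,707.44 × 61.6% = €147,659.78.
Total = €316,536.26 + €2,599.25 + €0.00 + €147,659.78 = €466,795.29.

€466,795.29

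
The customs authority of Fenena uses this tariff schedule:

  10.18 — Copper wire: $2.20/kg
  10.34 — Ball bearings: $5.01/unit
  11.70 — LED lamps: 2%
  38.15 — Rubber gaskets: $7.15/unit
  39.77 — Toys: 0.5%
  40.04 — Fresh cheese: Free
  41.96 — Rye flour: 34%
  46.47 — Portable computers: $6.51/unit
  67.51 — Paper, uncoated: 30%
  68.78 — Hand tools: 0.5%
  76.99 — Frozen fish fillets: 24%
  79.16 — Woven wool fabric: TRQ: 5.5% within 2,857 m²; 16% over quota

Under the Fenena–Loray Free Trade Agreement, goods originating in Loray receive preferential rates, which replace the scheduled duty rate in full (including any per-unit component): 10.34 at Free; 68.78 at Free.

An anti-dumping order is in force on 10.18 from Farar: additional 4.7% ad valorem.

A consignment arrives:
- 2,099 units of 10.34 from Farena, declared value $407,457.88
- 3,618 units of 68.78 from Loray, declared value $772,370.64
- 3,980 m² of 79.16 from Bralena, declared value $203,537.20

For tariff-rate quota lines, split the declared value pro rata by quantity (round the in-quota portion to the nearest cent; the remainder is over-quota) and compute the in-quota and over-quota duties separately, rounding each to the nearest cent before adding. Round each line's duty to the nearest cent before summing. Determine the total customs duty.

$27,740.71

Line 1 (10.34, Farena, 2,099 units, $407,457.88):
Base rate for 10.34 is $5.01/unit.
10.34 has an FTA preferential rate, but origin Farena is not Loray; base rate stands.
Duty = 2,099 × $5.01 = $10,515.99.
Line 2 (68.78, Loray, 3,618 units, $772,370.64):
Base rate for 68.78 is 0.5%.
Origin Loray qualifies under the Fenena–Loray agreement and 68.78 is covered: preferential rate Free applies instead.
Duty = $772,370.64 × 0% = $0.00.
Line 3 (79.16, Bralena, 3,980 m², $203,537.20):
Code 79.16 is under a tariff-rate quota (threshold 2,857 m²). In-quota: 2,857 m² at 5.5%; over-quota: 1,123 m² at 16%.
Pro-rata value split: in-quota = $203,537.20 × 2,857/3,980 = $146,106.98; over-quota = $203,537.20 − $146,106.98 = $57,430.22.
In-quota duty = $146,106.98 × 5.5% = $8,035.88. Over-quota duty = $57,430.22 × 16% = $9,188.84.
Line duty = $8,035.88 + $9,188.84 = $17,224.72.
Total = $10,515.99 + $0.00 + $17,224.72 = $27,740.71.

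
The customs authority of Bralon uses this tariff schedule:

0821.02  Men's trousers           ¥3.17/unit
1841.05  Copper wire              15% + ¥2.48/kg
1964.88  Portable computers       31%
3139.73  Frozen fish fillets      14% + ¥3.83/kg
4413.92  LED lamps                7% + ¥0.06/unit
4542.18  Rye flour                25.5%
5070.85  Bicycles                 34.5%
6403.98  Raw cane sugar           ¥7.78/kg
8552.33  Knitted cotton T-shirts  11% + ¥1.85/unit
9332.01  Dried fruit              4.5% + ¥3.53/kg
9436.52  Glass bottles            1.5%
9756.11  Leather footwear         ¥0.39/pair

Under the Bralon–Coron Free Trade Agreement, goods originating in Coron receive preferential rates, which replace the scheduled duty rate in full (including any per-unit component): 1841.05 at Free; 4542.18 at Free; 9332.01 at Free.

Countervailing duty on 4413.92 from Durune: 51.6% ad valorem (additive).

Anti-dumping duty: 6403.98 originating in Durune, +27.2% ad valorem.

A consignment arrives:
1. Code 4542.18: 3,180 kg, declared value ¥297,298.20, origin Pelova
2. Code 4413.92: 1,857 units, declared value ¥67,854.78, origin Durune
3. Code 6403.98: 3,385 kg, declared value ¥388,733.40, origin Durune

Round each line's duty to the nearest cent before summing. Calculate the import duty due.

Line 1 (4542.18, Pelova, 3,180 kg, ¥297,298.20):
Base rate for 4542.18 is 25.5%.
4542.18 has an FTA preferential rate, but origin Pelova is not Coron; base rate stands.
Duty = ¥297,298.20 × 25.5% = ¥75,811.04.
Line 2 (4413.92, Durune, 1,857 units, ¥67,854.78):
Base rate for 4413.92 is 7% + ¥0.06/unit.
Additional duty on 4413.92 from Durune: +51.6%. Applied ad valorem rate: 7% + 51.6% = 58.6%.
Duty = ¥67,854.78 × 58.6% + 1,857 × ¥0.06 = ¥39,874.32.
Line 3 (6403.98, Durune, 3,385 kg, ¥388,733.40):
Base rate for 6403.98 is ¥7.78/kg.
Additional duty on 6403.98 from Durune: +27.2% ad valorem. Applied ad valorem rate = 27.2%.
Duty = ¥388,733.40 × 27.2% + 3,385 × ¥7.78 = ¥132,070.78.
Total = ¥75,811.04 + ¥39,874.32 + ¥132,070.78 = ¥247,756.14.

¥247,756.14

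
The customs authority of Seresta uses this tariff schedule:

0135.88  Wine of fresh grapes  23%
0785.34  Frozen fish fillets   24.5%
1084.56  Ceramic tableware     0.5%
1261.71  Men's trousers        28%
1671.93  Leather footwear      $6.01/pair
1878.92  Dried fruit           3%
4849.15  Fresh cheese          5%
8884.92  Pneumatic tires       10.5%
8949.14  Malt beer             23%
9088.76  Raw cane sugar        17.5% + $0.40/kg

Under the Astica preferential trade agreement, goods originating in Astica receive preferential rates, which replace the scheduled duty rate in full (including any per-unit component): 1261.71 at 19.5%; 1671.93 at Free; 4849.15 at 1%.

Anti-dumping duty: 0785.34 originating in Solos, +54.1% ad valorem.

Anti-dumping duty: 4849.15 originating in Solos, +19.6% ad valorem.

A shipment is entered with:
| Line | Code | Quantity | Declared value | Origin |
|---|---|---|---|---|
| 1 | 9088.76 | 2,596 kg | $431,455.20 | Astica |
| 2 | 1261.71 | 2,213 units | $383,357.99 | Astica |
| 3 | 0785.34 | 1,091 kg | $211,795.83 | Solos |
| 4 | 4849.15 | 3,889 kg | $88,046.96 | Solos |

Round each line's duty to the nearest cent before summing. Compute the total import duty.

Line 1 (9088.76, Astica, 2,596 kg, $431,455.20):
Base rate for 9088.76 is 17.5% + $0.40/kg.
Origin Astica is the FTA partner but 9088.76 is not on the preference list; base rate stands.
Duty = $431,455.20 × 17.5% + 2,596 × $0.40 = $76,543.06.
Line 2 (1261.71, Astica, 2,213 units, $383,357.99):
Base rate for 1261.71 is 28%.
Origin Astica qualifies under the Seresta–Astica agreement and 1261.71 is covered: preferential rate 19.5% applies instead.
Duty = $383,357.99 × 19.5% = $74,754.81.
Line 3 (0785.34, Solos, 1,091 kg, $211,795.83):
Base rate for 0785.34 is 24.5%.
Additional duty on 0785.34 from Solos: +54.1%. Applied ad valorem rate: 24.5% + 54.1% = 78.6%.
Duty = $211,795.83 × 78.6% = $166,471.52.
Line 4 (4849.15, Solos, 3,889 kg, $88,046.96):
Base rate for 4849.15 is 5%.
4849.15 has an FTA preferential rate, but origin Solos is not Astica; base rate stands.
Additional duty on 4849.15 from Solos: +19.6%. Applied ad valorem rate: 5% + 19.6% = 24.6%.
Duty = $88,046.96 × 24.6% = $21,659.55.
Total = $76,543.06 + $74,754.81 + $166,471.52 + $21,659.55 = $339,428.94.

$339,428.94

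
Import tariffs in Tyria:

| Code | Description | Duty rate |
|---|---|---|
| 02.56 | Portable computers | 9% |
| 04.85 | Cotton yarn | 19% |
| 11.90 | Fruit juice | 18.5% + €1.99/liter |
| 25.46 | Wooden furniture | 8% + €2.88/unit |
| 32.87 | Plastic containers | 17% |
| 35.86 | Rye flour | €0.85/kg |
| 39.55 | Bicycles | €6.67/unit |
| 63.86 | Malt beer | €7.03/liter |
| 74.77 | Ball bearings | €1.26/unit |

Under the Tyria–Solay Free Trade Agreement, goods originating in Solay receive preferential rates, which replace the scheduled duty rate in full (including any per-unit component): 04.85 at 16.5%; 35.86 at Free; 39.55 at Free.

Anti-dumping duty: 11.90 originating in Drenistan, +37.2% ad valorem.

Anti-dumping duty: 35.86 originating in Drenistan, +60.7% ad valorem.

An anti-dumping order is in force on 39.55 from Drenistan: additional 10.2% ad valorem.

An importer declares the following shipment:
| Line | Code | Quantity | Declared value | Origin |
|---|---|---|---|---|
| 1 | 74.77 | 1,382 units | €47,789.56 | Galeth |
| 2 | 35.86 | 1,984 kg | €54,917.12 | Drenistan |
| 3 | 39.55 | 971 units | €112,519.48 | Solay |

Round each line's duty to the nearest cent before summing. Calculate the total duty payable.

€36,762.41

Line 1 (74.77, Galeth, 1,382 units, €47,789.56):
Base rate for 74.77 is €1.26/unit.
Duty = 1,382 × €1.26 = €1,741.32.
Line 2 (35.86, Drenistan, 1,984 kg, €54,917.12):
Base rate for 35.86 is €0.85/kg.
35.86 has an FTA preferential rate, but origin Drenistan is not Solay; base rate stands.
Additional duty on 35.86 from Drenistan: +60.7% ad valorem. Applied ad valorem rate = 60.7%.
Duty = €54,917.12 × 60.7% + 1,984 × €0.85 = €35,021.09.
Line 3 (39.55, Solay, 971 units, €112,519.48):
Base rate for 39.55 is €6.67/unit.
Origin Solay qualifies under the Tyria–Solay agreement and 39.55 is covered: preferential rate Free applies instead.
The additional-duty order on 39.55 targets Drenistan, not Solay; it does not apply.
Duty = €112,519.48 × 0% = €0.00.
Total = €1,741.32 + €35,021.09 + €0.00 = €36,762.41.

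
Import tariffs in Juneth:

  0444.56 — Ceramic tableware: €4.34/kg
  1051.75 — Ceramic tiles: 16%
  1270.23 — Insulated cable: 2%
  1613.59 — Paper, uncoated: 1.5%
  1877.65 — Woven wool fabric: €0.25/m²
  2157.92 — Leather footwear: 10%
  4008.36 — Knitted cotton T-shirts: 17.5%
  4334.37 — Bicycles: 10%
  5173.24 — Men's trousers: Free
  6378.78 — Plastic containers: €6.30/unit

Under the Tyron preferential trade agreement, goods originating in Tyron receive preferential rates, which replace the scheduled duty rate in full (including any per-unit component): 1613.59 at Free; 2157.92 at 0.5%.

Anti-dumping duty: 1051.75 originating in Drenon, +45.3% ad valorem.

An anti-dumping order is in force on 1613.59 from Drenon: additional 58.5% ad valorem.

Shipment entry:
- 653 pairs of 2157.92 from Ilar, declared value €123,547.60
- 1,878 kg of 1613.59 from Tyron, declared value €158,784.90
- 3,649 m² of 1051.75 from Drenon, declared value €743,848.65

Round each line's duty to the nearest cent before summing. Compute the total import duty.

€468,333.98

Line 1 (2157.92, Ilar, 653 pairs, €123,547.60):
Base rate for 2157.92 is 10%.
2157.92 has an FTA preferential rate, but origin Ilar is not Tyron; base rate stands.
Duty = €123,547.60 × 10% = €12,354.76.
Line 2 (1613.59, Tyron, 1,878 kg, €158,784.90):
Base rate for 1613.59 is 1.5%.
Origin Tyron qualifies under the Juneth–Tyron agreement and 1613.59 is covered: preferential rate Free applies instead.
The additional-duty order on 1613.59 targets Drenon, not Tyron; it does not apply.
Duty = €158,784.90 × 0% = €0.00.
Line 3 (1051.75, Drenon, 3,649 m², €743,848.65):
Base rate for 1051.75 is 16%.
Additional duty on 1051.75 from Drenon: +45.3%. Applied ad valorem rate: 16% + 45.3% = 61.3%.
Duty = €743,848.65 × 61.3% = €455,979.22.
Total = €12,354.76 + €0.00 + €455,979.22 = €468,333.98.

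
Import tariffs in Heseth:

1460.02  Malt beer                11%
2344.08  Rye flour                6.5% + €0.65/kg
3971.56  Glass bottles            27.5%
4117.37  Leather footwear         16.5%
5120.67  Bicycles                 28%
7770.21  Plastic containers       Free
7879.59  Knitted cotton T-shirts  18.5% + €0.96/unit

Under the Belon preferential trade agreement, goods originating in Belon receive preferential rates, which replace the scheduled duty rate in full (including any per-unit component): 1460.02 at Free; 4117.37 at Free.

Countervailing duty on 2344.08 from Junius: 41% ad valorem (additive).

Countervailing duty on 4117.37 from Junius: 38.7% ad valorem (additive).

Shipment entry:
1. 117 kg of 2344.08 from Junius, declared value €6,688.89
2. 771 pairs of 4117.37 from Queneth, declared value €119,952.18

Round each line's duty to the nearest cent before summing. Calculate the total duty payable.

€23,045.38

Line 1 (2344.08, Junius, 117 kg, €6,688.89):
Base rate for 2344.08 is 6.5% + €0.65/kg.
Additional duty on 2344.08 from Junius: +41%. Applied ad valorem rate: 6.5% + 41% = 47.5%.
Duty = €6,688.89 × 47.5% + 117 × €0.65 = €3,253.27.
Line 2 (4117.37, Queneth, 771 pairs, €119,952.18):
Base rate for 4117.37 is 16.5%.
4117.37 has an FTA preferential rate, but origin Queneth is not Belon; base rate stands.
The additional-duty order on 4117.37 targets Junius, not Queneth; it does not apply.
Duty = €119,952.18 × 16.5% = €19,792.11.
Total = €3,253.27 + €19,792.11 = €23,045.38.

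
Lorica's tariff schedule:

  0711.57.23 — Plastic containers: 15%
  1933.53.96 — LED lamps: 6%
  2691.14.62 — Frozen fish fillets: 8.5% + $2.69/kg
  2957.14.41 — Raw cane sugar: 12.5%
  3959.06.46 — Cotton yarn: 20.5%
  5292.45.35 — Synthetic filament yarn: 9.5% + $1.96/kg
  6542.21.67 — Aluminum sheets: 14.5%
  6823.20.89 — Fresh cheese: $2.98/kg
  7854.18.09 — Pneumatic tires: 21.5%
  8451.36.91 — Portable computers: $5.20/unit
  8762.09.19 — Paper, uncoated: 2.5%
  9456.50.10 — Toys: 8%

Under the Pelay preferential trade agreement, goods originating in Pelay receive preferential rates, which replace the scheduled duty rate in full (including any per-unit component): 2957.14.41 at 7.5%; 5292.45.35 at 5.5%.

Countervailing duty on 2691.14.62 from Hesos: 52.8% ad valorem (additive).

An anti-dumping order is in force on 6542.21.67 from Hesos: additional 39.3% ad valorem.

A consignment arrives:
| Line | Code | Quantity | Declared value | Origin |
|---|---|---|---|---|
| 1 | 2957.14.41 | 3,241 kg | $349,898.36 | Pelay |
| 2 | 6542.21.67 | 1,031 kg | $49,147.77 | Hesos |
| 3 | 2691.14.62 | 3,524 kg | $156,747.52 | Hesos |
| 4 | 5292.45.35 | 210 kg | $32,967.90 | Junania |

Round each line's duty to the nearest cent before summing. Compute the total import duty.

$161,793.22

Line 1 (2957.14.41, Pelay, 3,241 kg, $349,898.36):
Base rate for 2957.14.41 is 12.5%.
Origin Pelay qualifies under the Lorica–Pelay agreement and 2957.14.41 is covered: preferential rate 7.5% applies instead.
Duty = $349,898.36 × 7.5% = $26,242.38.
Line 2 (6542.21.67, Hesos, 1,031 kg, $49,147.77):
Base rate for 6542.21.67 is 14.5%.
Additional duty on 6542.21.67 from Hesos: +39.3%. Applied ad valorem rate: 14.5% + 39.3% = 53.8%.
Duty = $49,147.77 × 53.8% = $26,441.50.
Line 3 (2691.14.62, Hesos, 3,524 kg, $156,747.52):
Base rate for 2691.14.62 is 8.5% + $2.69/kg.
Additional duty on 2691.14.62 from Hesos: +52.8%. Applied ad valorem rate: 8.5% + 52.8% = 61.3%.
Duty = $156,747.52 × 61.3% + 3,524 × $2.69 = $105,565.79.
Line 4 (5292.45.35, Junania, 210 kg, $32,967.90):
Base rate for 5292.45.35 is 9.5% + $1.96/kg.
5292.45.35 has an FTA preferential rate, but origin Junania is not Pelay; base rate stands.
Duty = $32,967.90 × 9.5% + 210 × $1.96 = $3,543.55.
Total = $26,242.38 + $26,441.50 + $105,565.79 + $3,543.55 = $161,793.22.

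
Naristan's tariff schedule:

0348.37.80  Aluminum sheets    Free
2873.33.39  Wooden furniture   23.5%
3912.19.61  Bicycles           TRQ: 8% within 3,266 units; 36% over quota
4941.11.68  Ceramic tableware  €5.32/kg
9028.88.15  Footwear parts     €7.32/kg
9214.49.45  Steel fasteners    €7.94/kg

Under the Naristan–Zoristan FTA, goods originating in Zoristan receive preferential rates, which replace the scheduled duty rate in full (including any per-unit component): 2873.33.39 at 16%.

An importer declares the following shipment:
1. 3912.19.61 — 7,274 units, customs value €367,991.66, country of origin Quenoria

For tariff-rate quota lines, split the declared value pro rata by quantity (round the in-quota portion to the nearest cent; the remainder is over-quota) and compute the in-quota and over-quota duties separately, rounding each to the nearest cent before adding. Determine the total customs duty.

€86,213.46

Line 1 (3912.19.61, Quenoria, 7,274 units, €367,991.66):
Code 3912.19.61 is under a tariff-rate quota (threshold 3,266 units). In-quota: 3,266 units at 8%; over-quota: 4,008 units at 36%.
Pro-rata value split: in-quota = €367,991.66 × 3,266/7,274 = €165,226.94; over-quota = €367,991.66 − €165,226.94 = €202,764.72.
In-quota duty = €165,226.94 × 8% = €13,218.16. Over-quota duty = €202,764.72 × 36% = €72,995.30.
Line duty = €13,218.16 + €72,995.30 = €86,213.46.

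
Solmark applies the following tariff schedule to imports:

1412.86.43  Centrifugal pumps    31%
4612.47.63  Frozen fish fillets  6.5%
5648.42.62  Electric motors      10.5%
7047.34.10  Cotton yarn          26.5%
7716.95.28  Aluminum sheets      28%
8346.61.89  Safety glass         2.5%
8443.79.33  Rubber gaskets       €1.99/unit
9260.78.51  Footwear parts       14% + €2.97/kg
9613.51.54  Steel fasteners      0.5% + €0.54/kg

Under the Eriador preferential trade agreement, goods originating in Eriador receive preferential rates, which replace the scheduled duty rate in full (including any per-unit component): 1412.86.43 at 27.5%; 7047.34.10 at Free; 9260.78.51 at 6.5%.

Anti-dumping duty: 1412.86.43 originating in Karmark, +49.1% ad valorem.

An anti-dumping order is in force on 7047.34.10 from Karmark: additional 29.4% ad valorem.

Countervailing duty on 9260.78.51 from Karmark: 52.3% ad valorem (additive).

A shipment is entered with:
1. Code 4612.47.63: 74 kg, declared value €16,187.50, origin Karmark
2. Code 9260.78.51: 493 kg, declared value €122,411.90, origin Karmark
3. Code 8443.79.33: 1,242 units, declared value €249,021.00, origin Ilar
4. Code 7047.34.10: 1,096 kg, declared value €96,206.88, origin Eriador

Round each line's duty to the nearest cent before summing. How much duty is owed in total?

€86,147.07

Line 1 (4612.47.63, Karmark, 74 kg, €16,187.50):
Base rate for 4612.47.63 is 6.5%.
Duty = €16,187.50 × 6.5% = €1,052.19.
Line 2 (9260.78.51, Karmark, 493 kg, €122,411.90):
Base rate for 9260.78.51 is 14% + €2.97/kg.
9260.78.51 has an FTA preferential rate, but origin Karmark is not Eriador; base rate stands.
Additional duty on 9260.78.51 from Karmark: +52.3%. Applied ad valorem rate: 14% + 52.3% = 66.3%.
Duty = €122,411.90 × 66.3% + 493 × €2.97 = €82,623.30.
Line 3 (8443.79.33, Ilar, 1,242 units, €249,021.00):
Base rate for 8443.79.33 is €1.99/unit.
Duty = 1,242 × €1.99 = €2,471.58.
Line 4 (7047.34.10, Eriador, 1,096 kg, €96,206.88):
Base rate for 7047.34.10 is 26.5%.
Origin Eriador qualifies under the Solmark–Eriador agreement and 7047.34.10 is covered: preferential rate Free applies instead.
The additional-duty order on 7047.34.10 targets Karmark, not Eriador; it does not apply.
Duty = €96,206.88 × 0% = €0.00.
Total = €1,052.19 + €82,623.30 + €2,471.58 + €0.00 = €86,147.07.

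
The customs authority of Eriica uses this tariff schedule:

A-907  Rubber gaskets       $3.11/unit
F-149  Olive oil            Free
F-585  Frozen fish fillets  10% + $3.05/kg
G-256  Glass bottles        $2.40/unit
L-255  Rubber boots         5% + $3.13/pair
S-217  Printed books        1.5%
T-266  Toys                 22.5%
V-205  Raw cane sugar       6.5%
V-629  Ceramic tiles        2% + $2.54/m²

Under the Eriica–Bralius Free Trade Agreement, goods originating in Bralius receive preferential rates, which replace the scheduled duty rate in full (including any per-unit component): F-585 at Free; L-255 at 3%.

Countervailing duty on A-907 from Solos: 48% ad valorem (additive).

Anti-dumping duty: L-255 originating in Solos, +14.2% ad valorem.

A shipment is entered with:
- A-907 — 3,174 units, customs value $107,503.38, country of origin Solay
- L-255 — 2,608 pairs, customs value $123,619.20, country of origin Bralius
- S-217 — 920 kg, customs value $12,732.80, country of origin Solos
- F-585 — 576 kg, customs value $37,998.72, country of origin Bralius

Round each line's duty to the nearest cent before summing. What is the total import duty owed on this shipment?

Line 1 (A-907, Solay, 3,174 units, $107,503.38):
Base rate for A-907 is $3.11/unit.
The additional-duty order on A-907 targets Solos, not Solay; it does not apply.
Duty = 3,174 × $3.11 = $9,871.14.
Line 2 (L-255, Bralius, 2,608 pairs, $123,619.20):
Base rate for L-255 is 5% + $3.13/pair.
Origin Bralius qualifies under the Eriica–Bralius agreement and L-255 is covered: preferential rate 3% applies instead.
The additional-duty order on L-255 targets Solos, not Bralius; it does not apply.
Duty = $123,619.20 × 3% = $3,708.58.
Line 3 (S-217, Solos, 920 kg, $12,732.80):
Base rate for S-217 is 1.5%.
Duty = $12,732.80 × 1.5% = $190.99.
Line 4 (F-585, Bralius, 576 kg, $37,998.72):
Base rate for F-585 is 10% + $3.05/kg.
Origin Bralius qualifies under the Eriica–Bralius agreement and F-585 is covered: preferential rate Free applies instead.
Duty = $37,998.72 × 0% = $0.00.
Total = $9,871.14 + $3,708.58 + $190.99 + $0.00 = $13,770.71.

$13,770.71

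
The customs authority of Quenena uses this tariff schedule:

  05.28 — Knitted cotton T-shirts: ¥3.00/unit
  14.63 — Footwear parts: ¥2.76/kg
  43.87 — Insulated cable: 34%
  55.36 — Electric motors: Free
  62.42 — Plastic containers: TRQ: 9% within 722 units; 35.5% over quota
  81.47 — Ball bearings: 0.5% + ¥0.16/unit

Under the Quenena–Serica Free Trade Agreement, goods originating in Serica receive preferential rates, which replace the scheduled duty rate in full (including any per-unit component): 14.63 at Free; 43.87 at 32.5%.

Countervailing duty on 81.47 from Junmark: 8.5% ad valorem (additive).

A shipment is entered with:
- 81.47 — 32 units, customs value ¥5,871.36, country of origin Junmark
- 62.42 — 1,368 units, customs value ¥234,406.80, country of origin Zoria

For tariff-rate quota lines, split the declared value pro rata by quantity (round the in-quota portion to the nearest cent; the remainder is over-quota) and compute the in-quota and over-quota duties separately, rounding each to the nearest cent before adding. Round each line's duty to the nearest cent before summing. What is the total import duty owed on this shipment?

Line 1 (81.47, Junmark, 32 units, ¥5,871.36):
Base rate for 81.47 is 0.5% + ¥0.16/unit.
Additional duty on 81.47 from Junmark: +8.5%. Applied ad valorem rate: 0.5% + 8.5% = 9%.
Duty = ¥5,871.36 × 9% + 32 × ¥0.16 = ¥533.54.
Line 2 (62.42, Zoria, 1,368 units, ¥234,406.80):
Code 62.42 is under a tariff-rate quota (threshold 722 units). In-quota: 722 units at 9%; over-quota: 646 units at 35.5%.
Pro-rata value split: in-quota = ¥234,406.80 × 722/1,368 = ¥123,714.70; over-quota = ¥234,406.80 − ¥123,714.70 = ¥110,692.10.
In-quota duty = ¥123,714.70 × 9% = ¥11,134.32. Over-quota duty = ¥110,692.10 × 35.5% = ¥39,295.70.
Line duty = ¥11,134.32 + ¥39,295.70 = ¥50,430.02.
Total = ¥533.54 + ¥50,430.02 = ¥50,963.56.

¥50,963.56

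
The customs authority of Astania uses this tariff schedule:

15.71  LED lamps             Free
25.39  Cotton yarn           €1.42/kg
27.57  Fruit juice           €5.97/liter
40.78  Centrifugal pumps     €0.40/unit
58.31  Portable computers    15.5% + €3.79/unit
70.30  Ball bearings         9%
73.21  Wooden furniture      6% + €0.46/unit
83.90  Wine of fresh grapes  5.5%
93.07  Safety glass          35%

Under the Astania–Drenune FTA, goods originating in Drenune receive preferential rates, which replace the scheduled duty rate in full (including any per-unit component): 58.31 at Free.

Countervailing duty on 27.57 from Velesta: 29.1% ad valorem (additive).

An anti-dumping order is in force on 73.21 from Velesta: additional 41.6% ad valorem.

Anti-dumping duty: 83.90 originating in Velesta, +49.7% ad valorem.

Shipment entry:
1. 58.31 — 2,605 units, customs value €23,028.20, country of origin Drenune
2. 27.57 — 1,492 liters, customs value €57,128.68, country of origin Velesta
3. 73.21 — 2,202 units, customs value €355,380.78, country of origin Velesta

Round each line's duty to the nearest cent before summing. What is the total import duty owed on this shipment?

€195,705.86

Line 1 (58.31, Drenune, 2,605 units, €23,028.20):
Base rate for 58.31 is 15.5% + €3.79/unit.
Origin Drenune qualifies under the Astania–Drenune agreement and 58.31 is covered: preferential rate Free applies instead.
Duty = €23,028.20 × 0% = €0.00.
Line 2 (27.57, Velesta, 1,492 liters, €57,128.68):
Base rate for 27.57 is €5.97/liter.
Additional duty on 27.57 from Velesta: +29.1% ad valorem. Applied ad valorem rate = 29.1%.
Duty = €57,128.68 × 29.1% + 1,492 × €5.97 = €25,531.69.
Line 3 (73.21, Velesta, 2,202 units, €355,380.78):
Base rate for 73.21 is 6% + €0.46/unit.
Additional duty on 73.21 from Velesta: +41.6%. Applied ad valorem rate: 6% + 41.6% = 47.6%.
Duty = €355,380.78 × 47.6% + 2,202 × €0.46 = €170,174.17.
Total = €0.00 + €25,531.69 + €170,174.17 = €195,705.86.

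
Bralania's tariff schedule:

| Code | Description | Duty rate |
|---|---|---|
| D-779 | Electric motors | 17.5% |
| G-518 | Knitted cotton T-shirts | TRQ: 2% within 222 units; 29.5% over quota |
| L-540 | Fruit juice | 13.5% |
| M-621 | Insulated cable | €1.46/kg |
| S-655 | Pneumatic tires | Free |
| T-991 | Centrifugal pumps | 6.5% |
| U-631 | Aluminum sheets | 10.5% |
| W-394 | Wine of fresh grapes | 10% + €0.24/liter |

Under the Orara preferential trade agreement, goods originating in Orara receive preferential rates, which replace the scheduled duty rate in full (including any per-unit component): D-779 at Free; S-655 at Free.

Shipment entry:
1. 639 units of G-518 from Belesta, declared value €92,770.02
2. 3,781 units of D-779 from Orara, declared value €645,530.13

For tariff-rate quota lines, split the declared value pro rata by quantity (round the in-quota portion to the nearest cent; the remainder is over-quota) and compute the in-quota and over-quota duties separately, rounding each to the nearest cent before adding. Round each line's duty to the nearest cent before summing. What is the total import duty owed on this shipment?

€18,503.92

Line 1 (G-518, Belesta, 639 units, €92,770.02):
Code G-518 is under a tariff-rate quota (threshold 222 units). In-quota: 222 units at 2%; over-quota: 417 units at 29.5%.
Pro-rata value split: in-quota = €92,770.02 × 222/639 = €32,229.96; over-quota = €92,770.02 − €32,229.96 = €60,540.06.
In-quota duty = €32,229.96 × 2% = €644.60. Over-quota duty = €60,540.06 × 29.5% = €17,859.32.
Line duty = €644.60 + €17,859.32 = €18,503.92.
Line 2 (D-779, Orara, 3,781 units, €645,530.13):
Base rate for D-779 is 17.5%.
Origin Orara qualifies under the Bralania–Orara agreement and D-779 is covered: preferential rate Free applies instead.
Duty = €645,530.13 × 0% = €0.00.
Total = €18,503.92 + €0.00 = €18,503.92.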